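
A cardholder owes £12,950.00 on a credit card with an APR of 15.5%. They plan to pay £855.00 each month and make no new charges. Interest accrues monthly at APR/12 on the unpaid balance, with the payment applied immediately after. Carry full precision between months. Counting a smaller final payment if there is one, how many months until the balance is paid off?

Monthly rate r = 15.5%/12 = 1.29167% = 0.0129167.
Recurrence: B ← B·(1+r) − £855.00.
Month 1: interest £167.27; balance after payment £12,262.27.
Month 2: interest £158.39; balance after payment £11,565.66.
Closed form: n = −ln(1 − rB₀/P)/ln(1+r) = −ln(0.80436)/ln(1.01292) ≈ 16.963, so the balance reaches zero during payment 17.

17 months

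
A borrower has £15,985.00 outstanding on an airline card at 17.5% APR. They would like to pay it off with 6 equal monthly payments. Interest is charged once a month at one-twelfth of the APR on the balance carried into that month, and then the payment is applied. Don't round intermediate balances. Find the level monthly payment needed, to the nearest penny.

Monthly rate r = 17.5%/12 = 1.45833% = 0.0145833.
Level-payment amortization: P = B₀·r / (1 − (1+r)^(−n)) = 15985.00·0.0145833 / (1 − 1.01458^(−6)).
Denominator 1 − (1+r)^(−6) = 0.0832020005.
P = 233.115 / 0.0832020005 ≈ 2801.79.

£2,801.79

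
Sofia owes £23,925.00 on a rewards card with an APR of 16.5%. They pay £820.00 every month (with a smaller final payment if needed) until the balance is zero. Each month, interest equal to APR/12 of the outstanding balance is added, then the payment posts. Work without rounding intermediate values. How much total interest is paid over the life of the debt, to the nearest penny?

Monthly rate r = 16.5%/12 = 1.375% = 0.01375.
Payoff takes n = ⌈−ln(1 − rB₀/P)/ln(1+r)⌉ = ⌈37.550⌉ = 38 payments; the last is £452.48.
Total paid = 37·£820.00 + £452.48 = £30,792.48.
Total interest = total paid − principal = £30,792.48 − £23,925.00 = £6,867.48.

£6,867.48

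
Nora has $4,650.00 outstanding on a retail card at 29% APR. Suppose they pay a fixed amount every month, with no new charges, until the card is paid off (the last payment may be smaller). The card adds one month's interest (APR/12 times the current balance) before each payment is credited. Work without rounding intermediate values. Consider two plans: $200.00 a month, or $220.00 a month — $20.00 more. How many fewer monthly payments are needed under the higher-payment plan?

Monthly rate r = 29%/12 = 2.41667% = 0.0241667.
At $200.00/mo: n = ⌈−ln(1 − rB₀/P)/ln(1+r)⌉ = 35 payments (last $112.45); total interest = total paid − $4,650.00 = $2,262.45.
At $220.00/mo: 30 payments (last $207.21); total interest $1,937.21.
Payments saved = 35 − 30 = 5.

5 fewer payments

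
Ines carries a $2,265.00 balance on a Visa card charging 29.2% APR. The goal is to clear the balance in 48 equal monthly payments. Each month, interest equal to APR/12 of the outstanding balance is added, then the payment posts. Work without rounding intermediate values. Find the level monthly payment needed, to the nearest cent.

Monthly rate r = 29.2%/12 = 2.43333% = 0.0243333.
Level-payment amortization: P = B₀·r / (1 − (1+r)^(−n)) = 2265.00·0.0243333 / (1 − 1.02433^(−48)).
Denominator 1 − (1+r)^(−48) = 0.68463221.
P = 55.115 / 0.68463221 ≈ 80.50.

$80.50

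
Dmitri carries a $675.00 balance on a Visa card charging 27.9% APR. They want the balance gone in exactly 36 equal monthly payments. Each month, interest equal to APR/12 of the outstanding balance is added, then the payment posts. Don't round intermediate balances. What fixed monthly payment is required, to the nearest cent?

$27.88

Monthly rate r = 27.9%/12 = 2.325% = 0.02325.
Level-payment amortization: P = B₀·r / (1 − (1+r)^(−n)) = 675.00·0.02325 / (1 − 1.02325^(−36)).
Denominator 1 − (1+r)^(−36) = 0.562823428.
P = 15.6937 / 0.562823428 ≈ 27.88.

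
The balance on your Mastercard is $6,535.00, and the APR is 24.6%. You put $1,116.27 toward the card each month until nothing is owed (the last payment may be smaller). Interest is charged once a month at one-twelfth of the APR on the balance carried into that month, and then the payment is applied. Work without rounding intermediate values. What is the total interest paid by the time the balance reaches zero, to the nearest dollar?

$500

Monthly rate r = 24.6%/12 = 2.05% = 0.0205.
Payoff takes n = ⌈−ln(1 − rB₀/P)/ln(1+r)⌉ = ⌈6.300⌉ = 7 payments; the last is $337.52.
Total paid = 6·$1,116.27 + $337.52 = $7,035.14.
Total interest = total paid − principal = $7,035.14 − $6,535.00 = $500.14.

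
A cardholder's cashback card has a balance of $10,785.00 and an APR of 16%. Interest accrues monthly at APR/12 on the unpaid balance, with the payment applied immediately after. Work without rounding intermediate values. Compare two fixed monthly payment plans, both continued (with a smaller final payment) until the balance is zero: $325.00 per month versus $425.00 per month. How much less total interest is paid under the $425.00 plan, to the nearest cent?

$1,082.29

Monthly rate r = 16%/12 = 1.33333% = 0.0133333.
At $325.00/mo: n = ⌈−ln(1 − rB₀/P)/ln(1+r)⌉ = 45 payments (last $35.39); total interest = total paid − $10,785.00 = $3,550.39.
At $425.00/mo: 32 payments (last $78.10); total interest $2,468.10.
Interest saved = $3,550.39 − $2,468.10 = $1,082.29.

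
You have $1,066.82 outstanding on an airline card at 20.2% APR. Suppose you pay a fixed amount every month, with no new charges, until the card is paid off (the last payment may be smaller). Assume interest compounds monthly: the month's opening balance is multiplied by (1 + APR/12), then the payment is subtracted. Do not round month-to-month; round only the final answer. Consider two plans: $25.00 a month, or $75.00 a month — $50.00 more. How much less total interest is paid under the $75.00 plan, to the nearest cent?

$667.65

Monthly rate r = 20.2%/12 = 1.68333% = 0.0168333.
At $25.00/mo: n = ⌈−ln(1 − rB₀/P)/ln(1+r)⌉ = 76 payments (last $22.50); total interest = total paid − $1,066.82 = $830.68.
At $75.00/mo: 17 payments (last $29.85); total interest $163.03.
Interest saved = $830.68 − $163.03 = $667.65.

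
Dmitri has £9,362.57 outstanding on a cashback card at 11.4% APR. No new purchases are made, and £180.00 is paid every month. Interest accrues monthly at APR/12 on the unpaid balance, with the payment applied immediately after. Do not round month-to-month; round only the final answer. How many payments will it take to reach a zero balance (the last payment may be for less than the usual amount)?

Monthly rate r = 11.4%/12 = 0.95% = 0.0095.
Recurrence: B ← B·(1+r) − £180.00.
Month 1: interest £88.94; balance after payment £9,271.51.
Month 2: interest £88.08; balance after payment £9,179.59.
Closed form: n = −ln(1 − rB₀/P)/ln(1+r) = −ln(0.50586)/ln(1.0095) ≈ 72.076, so the balance reaches zero during payment 73.

73 months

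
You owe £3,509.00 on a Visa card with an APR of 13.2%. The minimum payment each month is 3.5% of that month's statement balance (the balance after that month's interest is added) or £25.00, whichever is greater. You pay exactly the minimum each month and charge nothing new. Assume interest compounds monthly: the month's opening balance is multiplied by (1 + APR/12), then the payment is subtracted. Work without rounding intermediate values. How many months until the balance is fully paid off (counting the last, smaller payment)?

99 months

Monthly rate r = 13.2%/12 = 1.1% = 0.011.
While 3.5% of the post-interest balance exceeds £25.00, each month B ← (B·(1+r))·(1 − 0.035), i.e. B shrinks by the factor (1+r)·0.965 = 0.97561.
This holds for months 1–65. Entering month 66 the balance is £705.15; 3.5% of the post-interest balance is now below £25.00, so the flat £25.00 minimum applies from here.
From month 66 a fixed £25.00 at rate r clears £705.15 in 34 more payments. Total: 65 + 34 = 99 months.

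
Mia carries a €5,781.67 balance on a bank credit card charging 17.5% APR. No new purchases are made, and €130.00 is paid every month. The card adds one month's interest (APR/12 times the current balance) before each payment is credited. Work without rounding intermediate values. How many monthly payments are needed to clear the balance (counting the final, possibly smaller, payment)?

Monthly rate r = 17.5%/12 = 1.45833% = 0.0145833.
Recurrence: B ← B·(1+r) − €130.00.
Month 1: interest €84.32; balance after payment €5,735.99.
Month 2: interest €83.65; balance after payment €5,689.64.
Closed form: n = −ln(1 − rB₀/P)/ln(1+r) = −ln(0.35142)/ln(1.01458) ≈ 72.233, so the balance reaches zero during payment 73.

73 months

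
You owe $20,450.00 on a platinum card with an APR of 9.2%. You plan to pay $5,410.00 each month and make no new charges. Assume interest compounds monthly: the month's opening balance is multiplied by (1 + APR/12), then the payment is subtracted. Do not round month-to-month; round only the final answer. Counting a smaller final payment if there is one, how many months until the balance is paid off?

Monthly rate r = 9.2%/12 = 0.766667% = 0.00766667.
Recurrence: B ← B·(1+r) − $5,410.00.
Month 1: interest $156.78; balance after payment $15,196.78.
Month 2: interest $116.51; balance after payment $9,903.29.
Month 3: interest $75.93; balance after payment $4,569.22.
Month 4: interest $35.03; balance after payment $0.00.

4 months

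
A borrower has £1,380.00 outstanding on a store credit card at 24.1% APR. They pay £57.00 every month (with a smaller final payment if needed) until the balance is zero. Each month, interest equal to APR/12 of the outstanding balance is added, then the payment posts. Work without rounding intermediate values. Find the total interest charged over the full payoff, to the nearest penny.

£529.21

Monthly rate r = 24.1%/12 = 2.00833% = 0.0200833.
Payoff takes n = ⌈−ln(1 − rB₀/P)/ln(1+r)⌉ = ⌈33.493⌉ = 34 payments; the last is £28.21.
Total paid = 33·£57.00 + £28.21 = £1,909.21.
Total interest = total paid − principal = £1,909.21 − £1,380.00 = £529.21.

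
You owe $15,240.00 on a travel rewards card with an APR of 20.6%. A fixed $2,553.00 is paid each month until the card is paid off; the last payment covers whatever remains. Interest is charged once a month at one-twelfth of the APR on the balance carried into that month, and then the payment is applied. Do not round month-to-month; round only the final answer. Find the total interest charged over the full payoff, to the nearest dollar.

$981

Monthly rate r = 20.6%/12 = 1.71667% = 0.0171667.
Payoff takes n = ⌈−ln(1 − rB₀/P)/ln(1+r)⌉ = ⌈6.352⌉ = 7 payments; the last is $903.25.
Total paid = 6·$2,553.00 + $903.25 = $16,221.25.
Total interest = total paid − principal = $16,221.25 − $15,240.00 = $981.25.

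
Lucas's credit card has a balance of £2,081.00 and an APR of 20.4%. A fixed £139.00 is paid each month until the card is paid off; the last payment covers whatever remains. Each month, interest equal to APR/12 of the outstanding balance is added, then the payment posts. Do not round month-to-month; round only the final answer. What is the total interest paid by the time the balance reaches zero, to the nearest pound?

£341

Monthly rate r = 20.4%/12 = 1.7% = 0.017.
Payoff takes n = ⌈−ln(1 − rB₀/P)/ln(1+r)⌉ = ⌈17.424⌉ = 18 payments; the last is £59.19.
Total paid = 17·£139.00 + £59.19 = £2,422.19.
Total interest = total paid − principal = £2,422.19 − £2,081.00 = £341.19.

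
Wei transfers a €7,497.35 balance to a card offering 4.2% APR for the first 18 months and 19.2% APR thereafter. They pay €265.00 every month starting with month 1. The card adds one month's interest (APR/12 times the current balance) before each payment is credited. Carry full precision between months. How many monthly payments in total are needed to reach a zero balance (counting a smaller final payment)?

31 payments

Promo months 1–18 at r₀ = 4.2%/12 = 0.0035; months 19+ at r₁ = 19.2%/12 = 0.016.
After month 18: iterate B ← B·(1+r₀) − €265.00 for 18 months → €3,069.41.
Then at r₁ with €265.00/mo: n₂ = −ln(1 − r₁·B/P)/ln(1+r₁) ≈ 12.91 → 13 more payments.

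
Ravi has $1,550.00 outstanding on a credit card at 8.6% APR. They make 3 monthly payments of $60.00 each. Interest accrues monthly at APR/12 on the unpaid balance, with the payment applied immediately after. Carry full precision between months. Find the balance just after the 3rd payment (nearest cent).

Monthly rate r = 8.6%/12 = 0.716667% = 0.00716667.
Each month: B ← B·(1+r) − $60.00.
Month 1: interest $11.11; balance after payment $1,501.11.
Month 2: interest $10.76; balance after payment $1,451.87.
Month 3: interest $10.41; balance after payment $1,402.27.

$1,402.27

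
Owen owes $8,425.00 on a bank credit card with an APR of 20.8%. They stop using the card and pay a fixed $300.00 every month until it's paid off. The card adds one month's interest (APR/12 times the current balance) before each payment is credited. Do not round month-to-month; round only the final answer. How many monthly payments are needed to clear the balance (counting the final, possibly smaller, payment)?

Monthly rate r = 20.8%/12 = 1.73333% = 0.0173333.
Recurrence: B ← B·(1+r) − $300.00.
Month 1: interest $146.03; balance after payment $8,271.03.
Month 2: interest $143.36; balance after payment $8,114.40.
Closed form: n = −ln(1 − rB₀/P)/ln(1+r) = −ln(0.51322)/ln(1.01733) ≈ 38.816, so the balance reaches zero during payment 39.

39 payments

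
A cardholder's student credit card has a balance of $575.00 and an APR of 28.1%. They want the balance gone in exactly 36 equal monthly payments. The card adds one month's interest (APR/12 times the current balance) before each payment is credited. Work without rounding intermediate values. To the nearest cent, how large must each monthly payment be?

Monthly rate r = 28.1%/12 = 2.34167% = 0.0234167.
Level-payment amortization: P = B₀·r / (1 − (1+r)^(−n)) = 575.00·0.0234167 / (1 − 1.02342^(−36)).
Denominator 1 − (1+r)^(−36) = 0.565379178.
P = 13.4646 / 0.565379178 ≈ 23.82.

$23.82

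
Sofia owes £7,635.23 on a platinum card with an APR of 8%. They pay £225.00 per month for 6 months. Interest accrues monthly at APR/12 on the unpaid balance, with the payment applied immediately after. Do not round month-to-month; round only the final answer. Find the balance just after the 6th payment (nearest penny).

Monthly rate r = 8%/12 = 0.666667% = 0.00666667.
Each month: B ← B·(1+r) − £225.00.
Month 1: interest £50.90; balance after payment £7,461.13.
Month 2: interest £49.74; balance after payment £7,285.87.
Month 3: interest £48.57; balance after payment £7,109.44.
Month 4: interest £47.40; balance after payment £6,931.84.
Month 5: interest £46.21; balance after payment £6,753.05.
Month 6: interest £45.02; balance after payment £6,573.07.

£6,573.07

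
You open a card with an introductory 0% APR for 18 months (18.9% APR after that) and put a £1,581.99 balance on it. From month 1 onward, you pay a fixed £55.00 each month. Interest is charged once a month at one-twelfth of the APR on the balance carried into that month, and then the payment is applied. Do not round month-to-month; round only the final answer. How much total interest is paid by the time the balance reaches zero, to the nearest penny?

£61.82

Promo months 1–18 at r₀ = 0%/12 = 0; months 19+ at r₁ = 18.9%/12 = 0.01575.
After month 18 (no interest yet): B = £1,581.99 − 18·£55.00 = £591.99.
Then at r₁ with £55.00/mo: n₂ = −ln(1 − r₁·B/P)/ln(1+r₁) ≈ 11.89 → 12 more payments.
Total paid = 29·£55.00 + £48.81 = £1,643.81; interest = £1,643.81 − £1,581.99 = £61.82.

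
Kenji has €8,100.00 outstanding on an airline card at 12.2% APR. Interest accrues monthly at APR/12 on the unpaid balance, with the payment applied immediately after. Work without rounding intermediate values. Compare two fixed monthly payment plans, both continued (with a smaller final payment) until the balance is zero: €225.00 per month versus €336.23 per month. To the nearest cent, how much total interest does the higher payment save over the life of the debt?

Monthly rate r = 12.2%/12 = 1.01667% = 0.0101667.
At €225.00/mo: n = ⌈−ln(1 − rB₀/P)/ln(1+r)⌉ = 46 payments (last €11.54); total interest = total paid − €8,100.00 = €2,036.54.
At €336.23/mo: 28 payments (last €260.22); total interest €1,238.43.
Interest saved = €2,036.54 − €1,238.43 = €798.11.

€798.11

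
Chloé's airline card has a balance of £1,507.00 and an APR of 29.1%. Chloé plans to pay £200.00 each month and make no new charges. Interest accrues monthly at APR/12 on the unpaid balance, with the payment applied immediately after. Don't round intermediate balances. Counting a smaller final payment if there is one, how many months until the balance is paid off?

Monthly rate r = 29.1%/12 = 2.425% = 0.02425.
Recurrence: B ← B·(1+r) − £200.00.
Month 1: interest £36.54; balance after payment £1,343.54.
Month 2: interest £32.58; balance after payment £1,176.13.
Closed form: n = −ln(1 − rB₀/P)/ln(1+r) = −ln(0.81728)/ln(1.02425) ≈ 8.421, so the balance reaches zero during payment 9.

9 months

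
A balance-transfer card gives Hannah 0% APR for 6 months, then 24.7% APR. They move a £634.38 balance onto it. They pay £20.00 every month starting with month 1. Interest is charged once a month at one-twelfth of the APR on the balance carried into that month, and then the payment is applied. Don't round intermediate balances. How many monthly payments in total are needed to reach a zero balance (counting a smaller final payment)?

Promo months 1–6 at r₀ = 0%/12 = 0; months 7+ at r₁ = 24.7%/12 = 0.0205833.
After month 6 (no interest yet): B = £634.38 − 6·£20.00 = £514.38.
Then at r₁ with £20.00/mo: n₂ = −ln(1 − r₁·B/P)/ln(1+r₁) ≈ 36.99 → 37 more payments.

43 payments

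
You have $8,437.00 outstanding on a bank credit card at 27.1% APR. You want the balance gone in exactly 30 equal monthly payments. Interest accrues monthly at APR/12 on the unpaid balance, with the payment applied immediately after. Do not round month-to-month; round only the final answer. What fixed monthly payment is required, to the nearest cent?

$390.22

Monthly rate r = 27.1%/12 = 2.25833% = 0.0225833.
Level-payment amortization: P = B₀·r / (1 − (1+r)^(−n)) = 8437.00·0.0225833 / (1 − 1.02258^(−30)).
Denominator 1 − (1+r)^(−30) = 0.488272569.
P = 190.536 / 0.488272569 ≈ 390.22.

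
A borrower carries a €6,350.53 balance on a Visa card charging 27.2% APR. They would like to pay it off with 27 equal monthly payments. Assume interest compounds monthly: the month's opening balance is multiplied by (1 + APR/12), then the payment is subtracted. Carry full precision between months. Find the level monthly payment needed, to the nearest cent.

Monthly rate r = 27.2%/12 = 2.26667% = 0.0226667.
Level-payment amortization: P = B₀·r / (1 − (1+r)^(−n)) = 6350.53·0.0226667 / (1 − 1.02267^(−27)).
Denominator 1 − (1+r)^(−27) = 0.454016793.
P = 143.945 / 0.454016793 ≈ 317.05.

€317.05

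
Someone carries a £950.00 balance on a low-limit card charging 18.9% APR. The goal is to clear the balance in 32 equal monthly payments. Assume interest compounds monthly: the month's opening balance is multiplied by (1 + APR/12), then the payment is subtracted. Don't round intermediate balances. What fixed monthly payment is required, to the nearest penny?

Monthly rate r = 18.9%/12 = 1.575% = 0.01575.
Level-payment amortization: P = B₀·r / (1 − (1+r)^(−n)) = 950.00·0.01575 / (1 − 1.01575^(−32)).
Denominator 1 − (1+r)^(−32) = 0.393513123.
P = 14.9625 / 0.393513123 ≈ 38.02.

£38.02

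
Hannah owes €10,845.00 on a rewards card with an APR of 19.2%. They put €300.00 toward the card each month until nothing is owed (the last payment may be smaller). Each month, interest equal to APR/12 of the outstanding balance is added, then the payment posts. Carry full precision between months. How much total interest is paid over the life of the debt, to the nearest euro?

Monthly rate r = 19.2%/12 = 1.6% = 0.016.
Payoff takes n = ⌈−ln(1 − rB₀/P)/ln(1+r)⌉ = ⌈54.412⌉ = 55 payments; the last is €124.13.
Total paid = 54·€300.00 + €124.13 = €16,324.13.
Total interest = total paid − principal = €16,324.13 − €10,845.00 = €5,479.13.

€5,479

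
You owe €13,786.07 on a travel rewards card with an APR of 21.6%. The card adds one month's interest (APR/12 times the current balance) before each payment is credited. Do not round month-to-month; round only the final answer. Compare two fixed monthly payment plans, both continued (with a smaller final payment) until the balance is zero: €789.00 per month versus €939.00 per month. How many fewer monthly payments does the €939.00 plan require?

Monthly rate r = 21.6%/12 = 1.8% = 0.018.
At €789.00/mo: n = ⌈−ln(1 − rB₀/P)/ln(1+r)⌉ = 22 payments (last €132.99); total interest = total paid − €13,786.07 = €2,915.92.
At €939.00/mo: 18 payments (last €191.53); total interest €2,368.46.
Payments saved = 22 − 18 = 4.

4 fewer payments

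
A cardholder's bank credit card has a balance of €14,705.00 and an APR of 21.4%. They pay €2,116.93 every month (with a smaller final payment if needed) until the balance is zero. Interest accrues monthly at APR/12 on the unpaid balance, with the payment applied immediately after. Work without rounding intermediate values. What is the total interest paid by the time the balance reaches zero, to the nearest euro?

€1,138

Monthly rate r = 21.4%/12 = 1.78333% = 0.0178333.
Payoff takes n = ⌈−ln(1 − rB₀/P)/ln(1+r)⌉ = ⌈7.482⌉ = 8 payments; the last is €1,024.52.
Total paid = 7·€2,116.93 + €1,024.52 = €15,843.03.
Total interest = total paid − principal = €15,843.03 − €14,705.00 = €1,138.03.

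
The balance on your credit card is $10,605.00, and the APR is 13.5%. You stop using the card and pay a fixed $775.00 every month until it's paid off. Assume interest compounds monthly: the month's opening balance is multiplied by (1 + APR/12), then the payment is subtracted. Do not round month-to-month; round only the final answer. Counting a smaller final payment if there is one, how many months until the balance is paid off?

Monthly rate r = 13.5%/12 = 1.125% = 0.01125.
Recurrence: B ← B·(1+r) − $775.00.
Month 1: interest $119.31; balance after payment $9,949.31.
Month 2: interest $111.93; balance after payment $9,286.24.
Closed form: n = −ln(1 − rB₀/P)/ln(1+r) = −ln(0.84606)/ln(1.01125) ≈ 14.943, so the balance reaches zero during payment 15.

15 months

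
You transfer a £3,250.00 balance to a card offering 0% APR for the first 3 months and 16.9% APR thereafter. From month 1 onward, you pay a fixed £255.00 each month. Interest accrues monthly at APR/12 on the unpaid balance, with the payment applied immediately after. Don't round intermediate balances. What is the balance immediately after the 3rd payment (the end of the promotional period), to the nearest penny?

£2,485.00

Promo months 1–3 at r₀ = 0%/12 = 0; months 4+ at r₁ = 16.9%/12 = 0.0140833.
After month 3 (no interest yet): B = £3,250.00 − 3·£255.00 = £2,485.00.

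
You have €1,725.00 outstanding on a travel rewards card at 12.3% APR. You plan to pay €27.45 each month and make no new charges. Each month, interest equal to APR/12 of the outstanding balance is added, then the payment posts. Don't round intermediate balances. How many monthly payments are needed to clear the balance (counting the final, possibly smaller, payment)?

102 payments

Monthly rate r = 12.3%/12 = 1.025% = 0.01025.
Recurrence: B ← B·(1+r) − €27.45.
Month 1: interest €17.68; balance after payment €1,715.23.
Month 2: interest €17.58; balance after payment €1,705.36.
Closed form: n = −ln(1 − rB₀/P)/ln(1+r) = −ln(0.35587)/ln(1.01025) ≈ 101.314, so the balance reaches zero during payment 102.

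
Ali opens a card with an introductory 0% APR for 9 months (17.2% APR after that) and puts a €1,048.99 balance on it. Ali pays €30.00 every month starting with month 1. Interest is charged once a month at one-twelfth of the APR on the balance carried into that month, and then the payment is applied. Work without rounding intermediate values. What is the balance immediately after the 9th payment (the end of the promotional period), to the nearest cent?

Promo months 1–9 at r₀ = 0%/12 = 0; months 10+ at r₁ = 17.2%/12 = 0.0143333.
After month 9 (no interest yet): B = €1,048.99 − 9·€30.00 = €778.99.

€778.99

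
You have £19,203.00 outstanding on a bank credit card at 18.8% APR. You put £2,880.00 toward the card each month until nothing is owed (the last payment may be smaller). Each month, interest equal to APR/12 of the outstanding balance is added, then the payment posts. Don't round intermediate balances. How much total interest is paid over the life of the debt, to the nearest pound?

£1,239

Monthly rate r = 18.8%/12 = 1.56667% = 0.0156667.
Payoff takes n = ⌈−ln(1 − rB₀/P)/ln(1+r)⌉ = ⌈7.097⌉ = 8 payments; the last is £282.23.
Total paid = 7·£2,880.00 + £282.23 = £20,442.23.
Total interest = total paid − principal = £20,442.23 − £19,203.00 = £1,239.23.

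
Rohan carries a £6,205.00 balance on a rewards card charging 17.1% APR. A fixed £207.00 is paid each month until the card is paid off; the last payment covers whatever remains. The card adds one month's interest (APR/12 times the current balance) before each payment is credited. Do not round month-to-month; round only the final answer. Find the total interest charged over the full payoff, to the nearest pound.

Monthly rate r = 17.1%/12 = 1.425% = 0.01425.
Payoff takes n = ⌈−ln(1 − rB₀/P)/ln(1+r)⌉ = ⌈39.376⌉ = 40 payments; the last is £78.09.
Total paid = 39·£207.00 + £78.09 = £8,151.09.
Total interest = total paid − principal = £8,151.09 − £6,205.00 = £1,946.09.

£1,946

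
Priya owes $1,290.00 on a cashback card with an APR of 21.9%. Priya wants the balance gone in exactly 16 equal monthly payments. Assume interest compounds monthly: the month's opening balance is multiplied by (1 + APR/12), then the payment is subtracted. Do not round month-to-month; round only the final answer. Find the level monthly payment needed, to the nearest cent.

Monthly rate r = 21.9%/12 = 1.825% = 0.01825.
Level-payment amortization: P = B₀·r / (1 − (1+r)^(−n)) = 1290.00·0.01825 / (1 − 1.01825^(−16)).
Denominator 1 − (1+r)^(−16) = 0.251262992.
P = 23.5425 / 0.251262992 ≈ 93.70.

$93.70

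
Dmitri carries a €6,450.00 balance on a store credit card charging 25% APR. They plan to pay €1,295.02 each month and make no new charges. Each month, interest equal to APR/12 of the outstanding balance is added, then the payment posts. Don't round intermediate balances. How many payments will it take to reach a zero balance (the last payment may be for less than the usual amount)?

6 payments

Monthly rate r = 25%/12 = 2.08333% = 0.0208333.
Recurrence: B ← B·(1+r) − €1,295.02.
Month 1: interest €134.38; balance after payment €5,289.35.
Month 2: interest €110.19; balance after payment €4,104.53.
Month 3: interest €85.51; balance after payment €2,895.02.
Month 4: interest €60.31; balance after payment €1,660.31.
Month 5: interest €34.59; balance after payment €399.88.
Month 6: interest €8.33; balance after payment €0.00.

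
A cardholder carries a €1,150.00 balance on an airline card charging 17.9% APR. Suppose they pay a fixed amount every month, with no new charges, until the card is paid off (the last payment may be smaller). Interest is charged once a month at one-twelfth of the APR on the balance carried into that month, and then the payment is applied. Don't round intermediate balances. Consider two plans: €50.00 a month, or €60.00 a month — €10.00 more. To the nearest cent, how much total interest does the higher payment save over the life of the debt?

Monthly rate r = 17.9%/12 = 1.49167% = 0.0149167.
At €50.00/mo: n = ⌈−ln(1 − rB₀/P)/ln(1+r)⌉ = 29 payments (last €19.05); total interest = total paid − €1,150.00 = €269.05.
At €60.00/mo: 23 payments (last €44.63); total interest €214.63.
Interest saved = €269.05 − €214.63 = €54.42.

€54.42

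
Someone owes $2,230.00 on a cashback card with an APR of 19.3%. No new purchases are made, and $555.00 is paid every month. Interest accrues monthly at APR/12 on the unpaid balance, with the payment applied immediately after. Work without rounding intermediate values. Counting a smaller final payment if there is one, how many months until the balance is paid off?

Monthly rate r = 19.3%/12 = 1.60833% = 0.0160833.
Recurrence: B ← B·(1+r) − $555.00.
Month 1: interest $35.87; balance after payment $1,710.87.
Month 2: interest $27.52; balance after payment $1,183.38.
Month 3: interest $19.03; balance after payment $647.41.
Month 4: interest $10.41; balance after payment $102.83.
Month 5: interest $1.65; balance after payment $0.00.

5 months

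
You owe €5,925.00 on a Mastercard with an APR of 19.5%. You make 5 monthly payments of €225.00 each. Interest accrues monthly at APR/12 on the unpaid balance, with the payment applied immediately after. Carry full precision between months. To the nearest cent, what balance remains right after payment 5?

Monthly rate r = 19.5%/12 = 1.625% = 0.01625.
Each month: B ← B·(1+r) − €225.00.
Month 1: interest €96.28; balance after payment €5,796.28.
Month 2: interest €94.19; balance after payment €5,665.47.
Month 3: interest €92.06; balance after payment €5,532.53.
Month 4: interest €89.90; balance after payment €5,397.44.
Month 5: interest €87.71; balance after payment €5,260.15.

€5,260.15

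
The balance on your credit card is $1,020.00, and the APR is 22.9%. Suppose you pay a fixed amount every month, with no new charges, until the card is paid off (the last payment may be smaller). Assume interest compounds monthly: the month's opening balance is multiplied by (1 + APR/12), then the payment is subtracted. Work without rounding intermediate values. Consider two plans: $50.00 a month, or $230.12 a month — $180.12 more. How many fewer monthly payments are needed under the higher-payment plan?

22 fewer payments

Monthly rate r = 22.9%/12 = 1.90833% = 0.0190833.
At $50.00/mo: n = ⌈−ln(1 − rB₀/P)/ln(1+r)⌉ = 27 payments (last $4.42); total interest = total paid − $1,020.00 = $284.42.
At $230.12/mo: 5 payments (last $155.87); total interest $56.35.
Payments saved = 27 − 5 = 22.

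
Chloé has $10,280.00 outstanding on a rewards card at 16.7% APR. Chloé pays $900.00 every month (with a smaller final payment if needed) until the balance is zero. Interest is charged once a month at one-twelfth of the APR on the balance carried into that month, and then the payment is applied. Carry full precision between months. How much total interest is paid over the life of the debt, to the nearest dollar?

$995

Monthly rate r = 16.7%/12 = 1.39167% = 0.0139167.
Payoff takes n = ⌈−ln(1 − rB₀/P)/ln(1+r)⌉ = ⌈12.526⌉ = 13 payments; the last is $474.75.
Total paid = 12·$900.00 + $474.75 = $11,274.75.
Total interest = total paid − principal = $11,274.75 − $10,280.00 = $994.75.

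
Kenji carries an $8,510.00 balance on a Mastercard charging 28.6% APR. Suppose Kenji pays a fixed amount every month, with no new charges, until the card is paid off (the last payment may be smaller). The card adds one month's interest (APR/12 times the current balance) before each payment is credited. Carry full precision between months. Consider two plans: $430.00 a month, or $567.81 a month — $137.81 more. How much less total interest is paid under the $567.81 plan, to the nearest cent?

$994.12

Monthly rate r = 28.6%/12 = 2.38333% = 0.0238333.
At $430.00/mo: n = ⌈−ln(1 − rB₀/P)/ln(1+r)⌉ = 28 payments (last $38.72); total interest = total paid − $8,510.00 = $3,138.72.
At $567.81/mo: 19 payments (last $434.02); total interest $2,144.60.
Interest saved = $3,138.72 − $2,144.60 = $994.12.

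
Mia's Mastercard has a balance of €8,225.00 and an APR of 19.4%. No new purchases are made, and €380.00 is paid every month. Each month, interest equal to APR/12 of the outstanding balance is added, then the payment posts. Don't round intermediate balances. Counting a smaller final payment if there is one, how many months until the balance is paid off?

27 payments

Monthly rate r = 19.4%/12 = 1.61667% = 0.0161667.
Recurrence: B ← B·(1+r) − €380.00.
Month 1: interest €132.97; balance after payment €7,977.97.
Month 2: interest €128.98; balance after payment €7,726.95.
Closed form: n = −ln(1 − rB₀/P)/ln(1+r) = −ln(0.65008)/ln(1.01617) ≈ 26.854, so the balance reaches zero during payment 27.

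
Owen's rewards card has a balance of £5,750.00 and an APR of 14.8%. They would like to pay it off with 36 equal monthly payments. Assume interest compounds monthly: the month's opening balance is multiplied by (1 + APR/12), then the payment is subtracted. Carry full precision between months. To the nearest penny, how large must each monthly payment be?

£198.76

Monthly rate r = 14.8%/12 = 1.23333% = 0.0123333.
Level-payment amortization: P = B₀·r / (1 − (1+r)^(−n)) = 5750.00·0.0123333 / (1 − 1.01233^(−36)).
Denominator 1 − (1+r)^(−36) = 0.356790188.
P = 70.9167 / 0.356790188 ≈ 198.76.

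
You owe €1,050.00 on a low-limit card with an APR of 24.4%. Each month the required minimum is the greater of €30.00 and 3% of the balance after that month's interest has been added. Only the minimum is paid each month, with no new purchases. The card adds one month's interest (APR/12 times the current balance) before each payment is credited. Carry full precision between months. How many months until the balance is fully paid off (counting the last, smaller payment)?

Monthly rate r = 24.4%/12 = 2.03333% = 0.0203333.
While 3% of the post-interest balance exceeds €30.00, each month B ← (B·(1+r))·(1 − 0.03), i.e. B shrinks by the factor (1+r)·0.97 = 0.98972.
This holds for months 1–7. Entering month 8 the balance is €976.76; 3% of the post-interest balance is now below €30.00, so the flat €30.00 minimum applies from here.
From month 8 a fixed €30.00 at rate r clears €976.76 in 54 more payments. Total: 7 + 54 = 61 months.

61 months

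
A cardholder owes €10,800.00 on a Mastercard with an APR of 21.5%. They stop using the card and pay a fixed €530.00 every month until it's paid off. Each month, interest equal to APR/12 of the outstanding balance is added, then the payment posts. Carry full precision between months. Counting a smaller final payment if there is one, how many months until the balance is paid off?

Monthly rate r = 21.5%/12 = 1.79167% = 0.0179167.
Recurrence: B ← B·(1+r) − €530.00.
Month 1: interest €193.50; balance after payment €10,463.50.
Month 2: interest €187.47; balance after payment €10,120.97.
Closed form: n = −ln(1 − rB₀/P)/ln(1+r) = −ln(0.63491)/ln(1.01792) ≈ 25.582, so the balance reaches zero during payment 26.

26 payments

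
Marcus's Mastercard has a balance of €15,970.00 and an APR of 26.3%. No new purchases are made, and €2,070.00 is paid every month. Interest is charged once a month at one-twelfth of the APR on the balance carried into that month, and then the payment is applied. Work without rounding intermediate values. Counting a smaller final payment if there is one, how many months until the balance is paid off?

Monthly rate r = 26.3%/12 = 2.19167% = 0.0219167.
Recurrence: B ← B·(1+r) − €2,070.00.
Month 1: interest €350.01; balance after payment €14,250.01.
Month 2: interest €312.31; balance after payment €12,492.32.
Closed form: n = −ln(1 − rB₀/P)/ln(1+r) = −ln(0.83091)/ln(1.02192) ≈ 8.544, so the balance reaches zero during payment 9.

9 months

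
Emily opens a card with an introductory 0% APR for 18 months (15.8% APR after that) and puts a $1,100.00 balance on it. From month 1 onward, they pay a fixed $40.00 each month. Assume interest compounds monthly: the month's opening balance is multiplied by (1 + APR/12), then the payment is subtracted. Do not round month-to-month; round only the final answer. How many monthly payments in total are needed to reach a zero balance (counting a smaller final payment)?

Promo months 1–18 at r₀ = 0%/12 = 0; months 19+ at r₁ = 15.8%/12 = 0.0131667.
After month 18 (no interest yet): B = $1,100.00 − 18·$40.00 = $380.00.
Then at r₁ with $40.00/mo: n₂ = −ln(1 − r₁·B/P)/ln(1+r₁) ≈ 10.22 → 11 more payments.

29 payments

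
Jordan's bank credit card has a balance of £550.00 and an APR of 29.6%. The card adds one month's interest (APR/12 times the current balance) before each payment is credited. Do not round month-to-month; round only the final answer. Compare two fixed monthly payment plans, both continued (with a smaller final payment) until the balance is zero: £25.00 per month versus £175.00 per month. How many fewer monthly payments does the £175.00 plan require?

Monthly rate r = 29.6%/12 = 2.46667% = 0.0246667.
At £25.00/mo: n = ⌈−ln(1 − rB₀/P)/ln(1+r)⌉ = 33 payments (last £2.68); total interest = total paid − £550.00 = £252.68.
At £175.00/mo: 4 payments (last £54.98); total interest £29.98.
Payments saved = 33 − 4 = 29.

29 fewer payments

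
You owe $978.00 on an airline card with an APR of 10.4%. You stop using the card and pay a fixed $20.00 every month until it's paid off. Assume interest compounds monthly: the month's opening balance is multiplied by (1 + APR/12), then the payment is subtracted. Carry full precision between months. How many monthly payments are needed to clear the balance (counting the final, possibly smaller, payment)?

Monthly rate r = 10.4%/12 = 0.866667% = 0.00866667.
Recurrence: B ← B·(1+r) − $20.00.
Month 1: interest $8.48; balance after payment $966.48.
Month 2: interest $8.38; balance after payment $954.85.
Closed form: n = −ln(1 − rB₀/P)/ln(1+r) = −ln(0.5762)/ln(1.00867) ≈ 63.887, so the balance reaches zero during payment 64.

64 months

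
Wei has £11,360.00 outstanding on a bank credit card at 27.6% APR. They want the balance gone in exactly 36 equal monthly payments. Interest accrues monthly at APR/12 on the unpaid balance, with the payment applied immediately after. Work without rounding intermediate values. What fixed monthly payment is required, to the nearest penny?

Monthly rate r = 27.6%/12 = 2.3% = 0.023.
Level-payment amortization: P = B₀·r / (1 − (1+r)^(−n)) = 11360.00·0.023 / (1 − 1.023^(−36)).
Denominator 1 − (1+r)^(−36) = 0.558960805.
P = 261.28 / 0.558960805 ≈ 467.44.

£467.44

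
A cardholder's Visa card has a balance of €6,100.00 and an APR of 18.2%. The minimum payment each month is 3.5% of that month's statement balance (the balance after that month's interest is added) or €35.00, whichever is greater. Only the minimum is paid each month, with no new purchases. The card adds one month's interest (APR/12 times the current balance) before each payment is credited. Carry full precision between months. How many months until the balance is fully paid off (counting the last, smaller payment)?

126 months

Monthly rate r = 18.2%/12 = 1.51667% = 0.0151667.
While 3.5% of the post-interest balance exceeds €35.00, each month B ← (B·(1+r))·(1 − 0.035), i.e. B shrinks by the factor (1+r)·0.965 = 0.97964.
This holds for months 1–89. Entering month 90 the balance is €977.43; 3.5% of the post-interest balance is now below €35.00, so the flat €35.00 minimum applies from here.
From month 90 a fixed €35.00 at rate r clears €977.43 in 37 more payments. Total: 89 + 37 = 126 months.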